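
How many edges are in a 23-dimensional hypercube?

An n-cube has C(n,k)·2^(n-k) k-faces. Here C(23,1)·2^22 = 23·4194304 = 96468992.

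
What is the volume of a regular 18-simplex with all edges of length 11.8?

V = (11.8^18 / 18!) · √((18+1) / 2^18) ≈ 26.1603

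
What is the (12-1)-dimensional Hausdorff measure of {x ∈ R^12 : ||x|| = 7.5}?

S = n·V_n(r)/r = 12·V_12(7.5)/7.5 (volume-to-surface relation), giving 576650390625·π^6/8192 ≈ 6.7674e+10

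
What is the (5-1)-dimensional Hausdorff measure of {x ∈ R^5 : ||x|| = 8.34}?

S_5(8.34) = 2·π^(5/2)·(8.34)^4 / Γ(5/2) ≈ 127331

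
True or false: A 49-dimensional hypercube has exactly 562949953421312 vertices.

True. The 49-cube has 2^49 = 562949953421312 vertices.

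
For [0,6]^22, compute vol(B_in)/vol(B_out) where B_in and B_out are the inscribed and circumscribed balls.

V_in / V_out = (r_in/r_out)^22 = (1/√22)^22 = 22^(-22/2) ≈ 1.7114e-15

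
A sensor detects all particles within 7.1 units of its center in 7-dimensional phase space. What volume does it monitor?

Volume = π^{7/2}·(7.1)^7/Γ(9/2) ≈ 4.29723e+06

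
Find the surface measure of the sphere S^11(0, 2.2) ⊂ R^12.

S_12(2.2) = 2·π^(12/2)·(2.2)^11 / Γ(12/2) ≈ 93626.2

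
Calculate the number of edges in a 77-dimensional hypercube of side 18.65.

Each of the 2^77 = 151115727451828646838272 vertices has degree 77; total edges = 77·2^77/2 = 5817955506895402903273472.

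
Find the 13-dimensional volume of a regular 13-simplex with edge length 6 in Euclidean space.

V = (6^13 / 13!) · √((13+1) / 2^13) ≈ 0.0867072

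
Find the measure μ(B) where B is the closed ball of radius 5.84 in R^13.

Volume = π^{13/2}·(5.84)^13/Γ(15/2) ≈ 8.36967e+09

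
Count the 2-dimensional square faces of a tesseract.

Number of 2-faces = C(4,2) · 2^(4-2) = 6 · 4 = 24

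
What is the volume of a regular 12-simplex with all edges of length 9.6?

For a regular n-simplex with edge a, V = (a^n / n!)·√((n+1)/2^n). With a=9.6, n=12: V ≈ 72.0625.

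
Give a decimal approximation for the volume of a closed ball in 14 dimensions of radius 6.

V_14(6) = π^(14/2) · (6)^14 / Γ(14/2 + 1) = 544195584·π^7/35 ≈ 4.69609e+10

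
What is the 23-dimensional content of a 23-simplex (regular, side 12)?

Volume = 12^23 · √(24/2^23) / 23! ≈ 0.433446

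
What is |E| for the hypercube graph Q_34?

Number of 1-faces = C(34,1)·2^(34-1) = 34·8589934592 = 292057776128.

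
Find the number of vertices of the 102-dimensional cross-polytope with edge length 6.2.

An n-cross-polytope has 2n vertices; here n = 102, giving 204.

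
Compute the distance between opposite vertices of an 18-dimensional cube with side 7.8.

d = √(7.8² + 7.8² + ... + 7.8²) [18 terms] = √(18·7.8²) = 7.8√18 ≈ 33.0926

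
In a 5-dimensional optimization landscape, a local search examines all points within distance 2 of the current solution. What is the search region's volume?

V_5(2) = π^(5/2) · (2)^5 / Γ(5/2 + 1) = 256·π^2/15 ≈ 168.441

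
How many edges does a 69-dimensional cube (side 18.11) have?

Each of the 2^69 = 590295810358705651712 vertices has degree 69; total edges = 69·2^69/2 = 20365205457375344984064.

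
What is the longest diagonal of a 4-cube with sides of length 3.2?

d = √(3.2² + 3.2² + ... + 3.2²) [4 terms] = √(4·3.2²) = 3.2√4 = 6.4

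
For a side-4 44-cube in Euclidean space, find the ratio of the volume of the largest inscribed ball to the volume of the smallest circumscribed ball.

The radii are 4/2 and 4√44/2, so the volume ratio is (1/√44)^44 = 44^{-44/2} ≈ 6.98299e-37.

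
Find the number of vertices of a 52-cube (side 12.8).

Each vertex is a binary string of length 52, so there are 2^52 = 4503599627370496.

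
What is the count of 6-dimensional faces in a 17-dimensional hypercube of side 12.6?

Number of 6-faces = C(17,6) · 2^(17-6) = 12376 · 2048 = 25346048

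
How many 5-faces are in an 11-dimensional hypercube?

Number of 5-faces = C(11,5) · 2^(11-5) = 462 · 64 = 29568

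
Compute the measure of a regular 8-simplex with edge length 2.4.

Volume = 2.4^8 · √(9/2^8) / 8! ≈ 0.00511883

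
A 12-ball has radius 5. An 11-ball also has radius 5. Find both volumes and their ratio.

V_12(5) ≈ 3.25992e+08. V_11(5) ≈ 9.19973e+07. Ratio V_12/V_11 ≈ 3.543.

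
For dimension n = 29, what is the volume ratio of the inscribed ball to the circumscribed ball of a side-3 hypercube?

Volume scales as r^n, and r_in/r_out = 1/√29, giving (1/√29)^29 ≈ 6.24064e-22.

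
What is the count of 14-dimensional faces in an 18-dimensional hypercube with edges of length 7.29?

An n-cube has C(n,k)·2^(n-k) k-faces. Here C(18,14)·2^4 = 3060·16 = 48960.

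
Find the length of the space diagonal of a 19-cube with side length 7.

The space diagonal of an n-cube of side s is s√n. Here 7·√19 ≈ 30.5123.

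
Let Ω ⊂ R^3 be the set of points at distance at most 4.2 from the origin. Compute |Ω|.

Volume = π^{3/2}·(4.2)^3/Γ(5/2) ≈ 310.339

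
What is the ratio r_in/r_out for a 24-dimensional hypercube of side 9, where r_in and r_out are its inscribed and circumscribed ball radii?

r_in / r_out = (9/2) / (9√24/2) = 1/√24 ≈ 0.204124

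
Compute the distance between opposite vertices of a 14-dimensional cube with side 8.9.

||(8.9,8.9,...,8.9)|| = √(14)·8.9 ≈ 33.3008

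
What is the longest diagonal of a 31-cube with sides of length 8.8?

Diagonal = √31 · 8.8 ≈ 48.9963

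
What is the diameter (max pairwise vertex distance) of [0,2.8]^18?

||(2.8,2.8,...,2.8)|| = √(18)·2.8 ≈ 11.8794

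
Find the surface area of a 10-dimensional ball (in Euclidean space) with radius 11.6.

S_10(11.6) = 2·π^(10/2)·(11.6)^9 / Γ(10/2) ≈ 9.69818e+10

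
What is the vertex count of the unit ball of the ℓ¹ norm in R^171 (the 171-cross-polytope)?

An n-cross-polytope has 2n vertices; here n = 171, giving 342.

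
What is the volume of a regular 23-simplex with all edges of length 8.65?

V_23 = √(24) · 8.65^23 / (23! · 2^(23/2)) ≈ 0.000232882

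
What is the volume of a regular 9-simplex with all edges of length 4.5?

Volume = 4.5^9 · √(10/2^9) / 9! ≈ 0.291417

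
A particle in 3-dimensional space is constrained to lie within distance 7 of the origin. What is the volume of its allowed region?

The n-ball volume is π^(n/2)·r^n/Γ(n/2+1). With n=3, r=7: V = 1372·π/3 ≈ 1436.76.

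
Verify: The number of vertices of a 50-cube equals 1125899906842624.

True. The 50-cube has 2^50 = 1125899906842624 vertices.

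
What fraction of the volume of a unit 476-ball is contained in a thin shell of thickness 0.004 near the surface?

V(inner)/V(outer) = ((1-0.004)/1)^476 ≈ 0.1484, so the shell fraction is 0.851596.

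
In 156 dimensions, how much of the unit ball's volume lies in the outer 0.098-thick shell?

V(inner)/V(outer) = ((1-0.098)/1)^156 ≈ 1.029e-07, so the shell fraction is 0.9999998971.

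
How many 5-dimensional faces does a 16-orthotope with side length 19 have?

f_5(16-cube) = (16 choose 5) · 2^11 = 8945664.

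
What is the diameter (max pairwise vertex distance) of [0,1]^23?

Diagonal = √23 · 1 ≈ 4.79583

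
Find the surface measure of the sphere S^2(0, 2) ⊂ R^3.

|∂B_3(2)| = 4πr² = 4π·(2)² ≈ 50.2655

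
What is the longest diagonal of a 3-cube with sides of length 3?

The space diagonal of an n-cube of side s is s√n. Here 3·√3 ≈ 5.19615.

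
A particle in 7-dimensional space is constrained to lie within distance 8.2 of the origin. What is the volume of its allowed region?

Volume = π^{7/2}·(8.2)^7/Γ(9/2) ≈ 1.17782e+07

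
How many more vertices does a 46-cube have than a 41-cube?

The 46-cube has 2^46 = 70368744177664 vertices. The 41-cube has 2^41 = 2199023255552 vertices. Difference: 70368744177664 - 2199023255552 = 68169720922112.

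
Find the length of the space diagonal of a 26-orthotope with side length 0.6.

||(0.6,0.6,...,0.6)|| = √(26)·0.6 ≈ 3.05941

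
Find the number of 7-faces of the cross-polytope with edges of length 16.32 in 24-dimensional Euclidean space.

An n-cross-polytope has 2^(k+1)·C(n,k+1) k-faces. Here 2^8·C(24,8) = 256·735471 = 188280576.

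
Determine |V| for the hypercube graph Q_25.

The 25-cube has 2^25 = 33554432 vertices.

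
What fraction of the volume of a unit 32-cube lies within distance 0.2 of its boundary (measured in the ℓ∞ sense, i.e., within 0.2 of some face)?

1 - (1 - 2·0.2)^32 = 1 - 0.6^32 ≈ 0.9999999204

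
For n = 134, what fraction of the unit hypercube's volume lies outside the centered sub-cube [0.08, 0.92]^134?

1 - (1 - 2·0.08)^134 = 1 - 0.84^134 ≈ 1 - 7.135e-11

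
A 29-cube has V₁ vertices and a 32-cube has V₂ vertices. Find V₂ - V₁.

V₁ = 2^29 = 536870912. V₂ = 2^32 = 4294967296. V₂ - V₁ = 3758096384.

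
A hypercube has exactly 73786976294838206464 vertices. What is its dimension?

2^n = 73786976294838206464 ⇒ n = log_2(73786976294838206464) = 66.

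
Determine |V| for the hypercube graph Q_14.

Each vertex is a binary string of length 14, so there are 2^14 = 16384.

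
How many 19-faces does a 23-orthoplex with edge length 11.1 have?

f_19(23-orthoplex) = 2^20 · (23 choose 20) = 1857028096.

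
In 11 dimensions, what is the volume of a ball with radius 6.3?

V_11(6.3) = π^(11/2) · (6.3)^11 / Γ(11/2 + 1) ≈ 1.1691e+09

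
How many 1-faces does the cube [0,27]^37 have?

The 37-cube has n·2^(n-1) = 37·2^36 = 37·68719476736 = 2542620639232 edges.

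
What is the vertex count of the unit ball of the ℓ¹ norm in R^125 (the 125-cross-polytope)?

Number of vertices = 2n = 250.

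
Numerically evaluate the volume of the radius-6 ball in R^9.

The n-ball volume is π^(n/2)·r^n/Γ(n/2+1). With n=9, r=6: V = 11943936·π^4/35 ≈ 3.32414e+07.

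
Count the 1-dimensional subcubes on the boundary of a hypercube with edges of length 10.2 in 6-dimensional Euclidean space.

An n-cube has C(n,k)·2^(n-k) k-faces. Here C(6,1)·2^5 = 6·32 = 192.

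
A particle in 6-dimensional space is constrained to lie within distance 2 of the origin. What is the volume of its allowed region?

V = 32·π^3/3 ≈ 330.734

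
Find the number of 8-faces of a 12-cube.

An n-cube has C(n,k)·2^(n-k) k-faces. Here C(12,8)·2^4 = 495·16 = 7920.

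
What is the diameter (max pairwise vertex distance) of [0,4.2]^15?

||(4.2,4.2,...,4.2)|| = √(15)·4.2 ≈ 16.2665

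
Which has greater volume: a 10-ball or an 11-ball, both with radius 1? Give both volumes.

V_10(1) ≈ 2.55016. V_11(1) ≈ 1.8841. The 10-ball is larger.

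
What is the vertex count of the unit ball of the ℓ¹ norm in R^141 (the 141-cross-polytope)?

An n-cross-polytope has 2n vertices; here n = 141, giving 282.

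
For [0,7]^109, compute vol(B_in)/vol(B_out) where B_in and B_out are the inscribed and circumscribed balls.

The radii are 7/2 and 7√109/2, so the volume ratio is (1/√109)^109 = 109^{-109/2} ≈ 9.12548e-112.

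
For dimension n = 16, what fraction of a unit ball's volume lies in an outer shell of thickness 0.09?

1 - (1-0.09)^16 ≈ 0.778863 ≈ 77.89%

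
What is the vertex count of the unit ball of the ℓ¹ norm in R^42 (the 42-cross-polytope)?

Number of vertices = 2n = 84.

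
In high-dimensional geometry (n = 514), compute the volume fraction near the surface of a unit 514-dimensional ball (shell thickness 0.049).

1 - (1-0.049)^514 ≈ 1 - 6.092e-12 ≈ (100 - 6.09e-10)%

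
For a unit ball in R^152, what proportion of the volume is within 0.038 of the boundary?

1 - (1-0.038)^152 ≈ 0.997229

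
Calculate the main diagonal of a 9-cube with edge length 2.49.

Diagonal = √9 · 2.49 = 7.47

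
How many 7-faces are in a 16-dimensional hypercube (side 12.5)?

Choose 7 of 16 axes to span the face (C(16,7) = 11440 ways), then fix each of the remaining 9 coordinates at one of its two extreme values (2^9 = 512 ways): 11440·512 = 5857280.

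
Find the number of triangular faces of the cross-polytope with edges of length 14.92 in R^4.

Number of 2-faces = 2^(2+1) · C(4,2+1) = 8 · 4 = 32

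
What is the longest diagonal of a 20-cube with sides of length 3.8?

Diagonal = √20 · 3.8 ≈ 16.9941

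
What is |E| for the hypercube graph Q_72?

The 72-cube has n·2^(n-1) = 72·2^71 = 72·2361183241434822606848 = 170005193383307227693056 edges.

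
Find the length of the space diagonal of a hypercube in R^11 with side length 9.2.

The space diagonal of an n-cube of side s is s√n. Here 9.2·√11 ≈ 30.5129.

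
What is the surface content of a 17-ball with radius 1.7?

S_17(1.7) = 2·π^(17/2)·(1.7)^16 / Γ(17/2) ≈ 11662.5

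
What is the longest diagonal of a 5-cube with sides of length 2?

||(2,2,...,2)|| = √(5)·2 ≈ 4.47214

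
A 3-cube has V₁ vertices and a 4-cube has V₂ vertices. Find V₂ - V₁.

V₁ = 2^3 = 8. V₂ = 2^4 = 16. V₂ - V₁ = 8.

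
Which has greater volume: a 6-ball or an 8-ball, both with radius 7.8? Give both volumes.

V_6(7.8) ≈ 1.16377e+06. V_8(7.8) ≈ 5.5609e+07. The 8-ball is larger.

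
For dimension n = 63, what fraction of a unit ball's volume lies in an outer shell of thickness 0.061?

1 - (1-0.061)^63 ≈ 0.981036 ≈ 98.10%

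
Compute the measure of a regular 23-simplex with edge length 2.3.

V = (2.3^23 / 23!) · √((23+1) / 2^23) ≈ 1.36618e-17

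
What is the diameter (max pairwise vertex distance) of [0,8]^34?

d = √(8² + 8² + ... + 8²) [34 terms] = √(34·8²) = 8√34 ≈ 46.6476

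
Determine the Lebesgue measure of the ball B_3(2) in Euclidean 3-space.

V_3(2) = π^(3/2) · (2)^3 / Γ(3/2 + 1) = 32·π/3 ≈ 33.5103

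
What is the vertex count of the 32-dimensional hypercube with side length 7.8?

An n-cube has 2^n vertices; for n = 32 that is 2^32 = 4294967296.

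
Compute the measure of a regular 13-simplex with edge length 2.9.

V_13 = √(14) · 2.9^13 / (13! · 2^(13/2)) ≈ 6.81181e-06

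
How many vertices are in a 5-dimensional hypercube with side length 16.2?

Choose 0 of 5 axes to span the face (C(5,0) = 1 way), then fix each of the remaining 5 coordinates at one of its two extreme values (2^5 = 32 ways): 1·32 = 32.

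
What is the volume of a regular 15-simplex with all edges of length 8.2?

Volume = 8.2^15 · √(16/2^15) / 15! ≈ 0.861079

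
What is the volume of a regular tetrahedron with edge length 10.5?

Volume = (√2/12) · 10.5³ = 136.427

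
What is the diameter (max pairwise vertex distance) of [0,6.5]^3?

Diagonal = √3 · 6.5 ≈ 11.2583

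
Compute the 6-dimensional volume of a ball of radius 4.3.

Volume = π^{6/2}·(4.3)^6/Γ(4) ≈ 32667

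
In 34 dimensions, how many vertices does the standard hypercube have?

An n-cube has 2^n vertices; for n = 34 that is 2^34 = 17179869184.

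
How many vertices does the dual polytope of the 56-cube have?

An n-cross-polytope has 2n vertices; here n = 56, giving 112.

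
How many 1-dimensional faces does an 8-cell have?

Number of 1-faces = C(4,1) · 2^(4-1) = 4 · 8 = 32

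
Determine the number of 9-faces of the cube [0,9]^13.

Choose 9 of 13 axes to span the face (C(13,9) = 715 ways), then fix each of the remaining 4 coordinates at one of its two extreme values (2^4 = 16 ways): 715·16 = 11440.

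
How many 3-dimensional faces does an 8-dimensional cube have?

Number of 3-faces = C(8,3) · 2^(8-3) = 56 · 32 = 1792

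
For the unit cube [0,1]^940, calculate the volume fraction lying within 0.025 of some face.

The inner cube has side 1-2·0.025 = 0.95 and volume (0.95)^940 ≈ 1.149e-21, so the shell holds 1 - 1.149e-21 of the volume.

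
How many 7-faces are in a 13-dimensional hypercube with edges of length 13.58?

f_7(13-cube) = (13 choose 7) · 2^6 = 109824.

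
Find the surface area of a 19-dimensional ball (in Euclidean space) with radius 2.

S = n·V_n(r)/r = 19·V_19(2)/2 (volume-to-surface relation), giving 268435456·π^9/34459425 ≈ 232210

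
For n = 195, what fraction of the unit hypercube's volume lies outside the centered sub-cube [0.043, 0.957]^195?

Shell fraction = 1 - (1-0.086)^195 ≈ 0.9999999758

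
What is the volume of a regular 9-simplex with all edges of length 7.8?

V = (7.8^9 / 9!) · √((9+1) / 2^9) ≈ 41.1579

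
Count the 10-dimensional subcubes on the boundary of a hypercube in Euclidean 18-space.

f_10(18-cube) = (18 choose 10) · 2^8 = 11202048.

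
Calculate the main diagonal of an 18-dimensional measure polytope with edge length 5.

Diagonal = √18 · 5 ≈ 21.2132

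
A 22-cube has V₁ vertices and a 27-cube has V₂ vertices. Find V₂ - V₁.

V₁ = 2^22 = 4194304. V₂ = 2^27 = 134217728. V₂ - V₁ = 130023424.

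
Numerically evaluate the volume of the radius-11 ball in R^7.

V = 311794736·π^3/105 ≈ 9.20723e+07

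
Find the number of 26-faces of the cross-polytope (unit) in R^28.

An n-cross-polytope has 2^(k+1)·C(n,k+1) k-faces. Here 2^27·C(28,27) = 134217728·28 = 3758096384.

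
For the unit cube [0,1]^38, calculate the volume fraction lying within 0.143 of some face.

The inner cube has side 1-2·0.143 = 0.714 and volume (0.714)^38 ≈ 2.758e-06, so the shell holds 0.9999972424 of the volume.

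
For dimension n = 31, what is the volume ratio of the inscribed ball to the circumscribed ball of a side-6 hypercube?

Volume scales as r^n, and r_in/r_out = 1/√31, giving (1/√31)^31 ≈ 7.65409e-24.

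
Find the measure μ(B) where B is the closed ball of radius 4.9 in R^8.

V_8(4.9) = π^(8/2) · (4.9)^8 / Γ(8/2 + 1) ≈ 1.34883e+06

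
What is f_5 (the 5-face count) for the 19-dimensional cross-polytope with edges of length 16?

Number of 5-faces = 2^(5+1) · C(19,5+1) = 64 · 27132 = 1736448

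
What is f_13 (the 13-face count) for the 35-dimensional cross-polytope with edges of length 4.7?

Number of 13-faces = 2^(13+1) · C(35,13+1) = 16384 · 2319959400 = 38010214809600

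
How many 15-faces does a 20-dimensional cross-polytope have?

Each 15-face is the convex hull of 16 vertices, one chosen as ±e_i from each of 16 distinct axes: 2^16·C(20,16) = 317521920.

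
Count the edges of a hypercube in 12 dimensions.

An n-cube has n·2^(n-1) edges. With n = 12: 12·2048 = 24576.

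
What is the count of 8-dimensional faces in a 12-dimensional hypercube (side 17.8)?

Choose 8 of 12 axes to span the face (C(12,8) = 495 ways), then fix each of the remaining 4 coordinates at one of its two extreme values (2^4 = 16 ways): 495·16 = 7920.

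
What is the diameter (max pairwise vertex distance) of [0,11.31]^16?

Diagonal = √16 · 11.31 = 45.24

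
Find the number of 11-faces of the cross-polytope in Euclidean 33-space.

Each 11-face is the convex hull of 12 vertices, one chosen as ±e_i from each of 12 distinct axes: 2^12·C(33,12) = 1453331742720.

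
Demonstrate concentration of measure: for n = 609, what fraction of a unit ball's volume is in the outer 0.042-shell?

1 - (1-0.042)^609 ≈ 1 - 4.483e-12 ≈ (100 - 4.48e-10)%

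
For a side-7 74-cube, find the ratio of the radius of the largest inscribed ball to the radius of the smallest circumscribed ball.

Ratio = (s/2)/(s√74/2) = 74^(-1/2) ≈ 0.116248.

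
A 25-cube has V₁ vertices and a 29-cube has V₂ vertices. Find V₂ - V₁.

V₁ = 2^25 = 33554432. V₂ = 2^29 = 536870912. V₂ - V₁ = 503316480.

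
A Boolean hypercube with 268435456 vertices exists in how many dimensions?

Since 2^n = 268435456, we have n = 28.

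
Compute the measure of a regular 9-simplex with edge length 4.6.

For a regular n-simplex with edge a, V = (a^n / n!)·√((n+1)/2^n). With a=4.6, n=9: V ≈ 0.355159.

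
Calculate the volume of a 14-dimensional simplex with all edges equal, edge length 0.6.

V = (0.6^14 / 14!) · √((14+1) / 2^14) ≈ 2.71985e-16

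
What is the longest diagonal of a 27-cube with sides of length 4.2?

d = √(4.2² + 4.2² + ... + 4.2²) [27 terms] = √(27·4.2²) = 4.2√27 ≈ 21.8238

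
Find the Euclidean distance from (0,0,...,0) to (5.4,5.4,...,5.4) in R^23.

||(5.4,5.4,...,5.4)|| = √(23)·5.4 ≈ 25.8975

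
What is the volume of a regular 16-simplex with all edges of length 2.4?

V_16 = √(17) · 2.4^16 / (16! · 2^(16/2)) ≈ 9.32706e-10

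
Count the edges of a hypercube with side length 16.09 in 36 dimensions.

Each of the 2^36 = 68719476736 vertices has degree 36; total edges = 36·2^36/2 = 1236950581248.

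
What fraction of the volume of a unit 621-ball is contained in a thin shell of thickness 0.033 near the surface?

V(inner)/V(outer) = ((1-0.033)/1)^621 ≈ 8.909e-10, so the shell fraction is 0.9999999991.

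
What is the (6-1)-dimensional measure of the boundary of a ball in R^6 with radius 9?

S_6(9) = 2·π^(6/2)·(9)^5 / Γ(6/2) = 59049·π^3 ≈ 1.83089e+06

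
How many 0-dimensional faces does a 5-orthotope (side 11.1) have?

Choose 0 of 5 axes to span the face (C(5,0) = 1 way), then fix each of the remaining 5 coordinates at one of its two extreme values (2^5 = 32 ways): 1·32 = 32.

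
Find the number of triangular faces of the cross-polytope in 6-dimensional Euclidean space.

Number of 2-faces = 2^(2+1) · C(6,2+1) = 8 · 20 = 160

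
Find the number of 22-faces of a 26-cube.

Choose 22 of 26 axes to span the face (C(26,22) = 14950 ways), then fix each of the remaining 4 coordinates at one of its two extreme values (2^4 = 16 ways): 14950·16 = 239200.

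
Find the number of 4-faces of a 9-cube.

Choose 4 of 9 axes to span the face (C(9,4) = 126 ways), then fix each of the remaining 5 coordinates at one of its two extreme values (2^5 = 32 ways): 126·32 = 4032.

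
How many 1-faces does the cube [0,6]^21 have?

Number of 1-faces = C(21,1)·2^(21-1) = 21·1048576 = 22020096.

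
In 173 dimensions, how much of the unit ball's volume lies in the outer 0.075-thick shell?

V(inner)/V(outer) = ((1-0.075)/1)^173 ≈ 1.388e-06, so the shell fraction is 0.9999986116.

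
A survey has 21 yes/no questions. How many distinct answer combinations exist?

Number of vertices = 2^21 = 2097152.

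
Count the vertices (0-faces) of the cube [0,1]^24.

The 24-cube has 2^24 = 16777216 vertices.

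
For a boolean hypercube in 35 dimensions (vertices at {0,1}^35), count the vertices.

Each vertex is a binary string of length 35, so there are 2^35 = 34359738368.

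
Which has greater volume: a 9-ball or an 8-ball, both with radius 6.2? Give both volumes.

V_9(6.2) ≈ 4.46522e+07. V_8(6.2) ≈ 8.8618e+06. The 9-ball is larger.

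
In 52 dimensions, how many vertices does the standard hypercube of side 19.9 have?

Each vertex is a binary string of length 52, so there are 2^52 = 4503599627370496.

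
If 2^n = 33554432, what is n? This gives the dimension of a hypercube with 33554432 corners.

n = log_2(33554432) = 25.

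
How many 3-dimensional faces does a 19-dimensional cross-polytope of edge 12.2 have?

Number of 3-faces = 2^(3+1) · C(19,3+1) = 16 · 3876 = 62016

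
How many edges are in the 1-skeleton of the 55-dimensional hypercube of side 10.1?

The 55-cube has n·2^(n-1) = 55·2^54 = 55·18014398509481984 = 990791918021509120 edges.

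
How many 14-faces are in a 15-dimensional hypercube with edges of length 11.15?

An n-cube has C(n,k)·2^(n-k) k-faces. Here C(15,14)·2^1 = 15·2 = 30.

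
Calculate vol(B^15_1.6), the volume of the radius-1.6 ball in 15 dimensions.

V_15(1.6) = π^(15/2) · (1.6)^15 / Γ(15/2 + 1) ≈ 439.774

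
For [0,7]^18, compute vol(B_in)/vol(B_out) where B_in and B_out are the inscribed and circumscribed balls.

The radii are 7/2 and 7√18/2, so the volume ratio is (1/√18)^18 = 18^{-18/2} ≈ 5.04136e-12.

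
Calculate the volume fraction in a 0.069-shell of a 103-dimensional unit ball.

1 - (1-0.069)^103 ≈ 0.999366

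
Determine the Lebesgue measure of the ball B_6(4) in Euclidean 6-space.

V = 2048·π^3/3 ≈ 21167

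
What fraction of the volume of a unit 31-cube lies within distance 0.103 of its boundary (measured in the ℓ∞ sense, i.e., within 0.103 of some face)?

1 - (1 - 2·0.103)^31 = 1 - 0.794^31 ≈ 0.999216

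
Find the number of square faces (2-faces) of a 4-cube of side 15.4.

Number of 2-faces = C(4,2) · 2^(4-2) = 6 · 4 = 24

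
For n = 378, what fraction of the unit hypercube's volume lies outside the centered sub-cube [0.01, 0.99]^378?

The inner cube has side 1-2·0.01 = 0.98 and volume (0.98)^378 ≈ 0.0004825, so the shell holds 0.999518 of the volume.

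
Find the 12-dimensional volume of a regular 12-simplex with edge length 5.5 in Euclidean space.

V = (5.5^12 / 12!) · √((12+1) / 2^12) ≈ 0.0901171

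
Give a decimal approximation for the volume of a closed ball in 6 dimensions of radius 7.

Volume = π^{6/2}·(7)^6/Γ(4) = 117649·π^3/6 ≈ 607976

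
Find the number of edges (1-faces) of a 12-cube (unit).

Number of 1-faces = C(12,1) · 2^(12-1) = 12 · 2048 = 24576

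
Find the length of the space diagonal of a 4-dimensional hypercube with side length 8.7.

d = √(8.7² + 8.7² + ... + 8.7²) [4 terms] = √(4·8.7²) = 8.7√4 = 17.4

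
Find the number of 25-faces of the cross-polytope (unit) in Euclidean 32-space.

Each 25-face is the convex hull of 26 vertices, one chosen as ±e_i from each of 26 distinct axes: 2^26·C(32,26) = 60813515685888.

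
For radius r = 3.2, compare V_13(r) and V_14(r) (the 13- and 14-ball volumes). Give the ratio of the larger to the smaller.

V_13(3.2) ≈ 3.35963e+06, V_14(3.2) ≈ 7.07487e+06. The 14-ball is larger by a factor of 2.106.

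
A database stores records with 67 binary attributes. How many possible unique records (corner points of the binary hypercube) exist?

The 67-cube has 2^67 = 147573952589676412928 vertices.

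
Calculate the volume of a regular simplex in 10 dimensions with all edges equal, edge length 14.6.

For a regular n-simplex with edge a, V = (a^n / n!)·√((n+1)/2^n). With a=14.6, n=10: V ≈ 12569.3.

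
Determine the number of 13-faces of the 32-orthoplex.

Number of 13-faces = 2^(13+1) · C(32,13+1) = 16384 · 471435600 = 7724000870400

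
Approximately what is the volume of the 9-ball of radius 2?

The n-ball volume is π^(n/2)·r^n/Γ(n/2+1). With n=9, r=2: V = 16384·π^4/945 ≈ 1688.84.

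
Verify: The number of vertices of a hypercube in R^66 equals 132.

False. The 66-cube has 2^66 = 73786976294838206464 vertices.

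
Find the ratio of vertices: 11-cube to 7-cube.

The 11-cube has 2^11 = 2048 vertices. The 7-cube has 2^7 = 128 vertices. Ratio: 2048/128 = 16.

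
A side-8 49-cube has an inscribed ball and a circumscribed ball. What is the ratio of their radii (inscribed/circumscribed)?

r_in = 8/2 (half the side); r_out = 8√49/2 (half the diagonal). Ratio = 1/√49 ≈ 0.142857.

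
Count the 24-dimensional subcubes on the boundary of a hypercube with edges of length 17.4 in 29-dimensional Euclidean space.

Number of 24-faces = C(29,24) · 2^(29-24) = 118755 · 32 = 3800160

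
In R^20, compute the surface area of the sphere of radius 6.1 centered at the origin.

The surface area of an n-ball is 2π^(n/2) r^(n-1) / Γ(n/2). For n=20, r=6.1: 4.30559e+14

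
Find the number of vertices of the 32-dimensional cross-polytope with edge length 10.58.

The vertices are ±e_1, ..., ±e_32, so there are 2·32 = 64.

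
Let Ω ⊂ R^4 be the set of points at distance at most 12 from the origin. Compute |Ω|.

V_4(12) = π^(4/2) · (12)^4 / Γ(4/2 + 1) = 10368·π^2 ≈ 102328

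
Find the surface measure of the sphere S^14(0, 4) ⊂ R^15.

The surface area of an n-ball is 2π^(n/2) r^(n-1) / Γ(n/2). For n=15, r=4: 68719476736·π^7/135135 ≈ 1.53589e+09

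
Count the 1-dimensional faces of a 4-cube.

The 4-cube has n·2^(n-1) = 4·2^3 = 4·8 = 32 edges.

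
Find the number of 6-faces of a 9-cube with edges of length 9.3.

Choose 6 of 9 axes to span the face (C(9,6) = 84 ways), then fix each of the remaining 3 coordinates at one of its two extreme values (2^3 = 8 ways): 84·8 = 672.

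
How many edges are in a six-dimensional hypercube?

Number of 1-faces = C(6,1) · 2^(6-1) = 6 · 32 = 192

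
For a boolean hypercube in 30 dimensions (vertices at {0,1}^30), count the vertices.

Number of vertices = 2^30 = 1073741824.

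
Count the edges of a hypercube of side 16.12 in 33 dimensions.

The 33-cube has n·2^(n-1) = 33·2^32 = 33·4294967296 = 141733920768 edges.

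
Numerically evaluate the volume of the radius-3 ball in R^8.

The n-ball volume is π^(n/2)·r^n/Γ(n/2+1). With n=8, r=3: V = 2187·π^4/8 ≈ 26629.2.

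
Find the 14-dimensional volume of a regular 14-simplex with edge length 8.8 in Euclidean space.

V = (8.8^14 / 14!) · √((14+1) / 2^14) ≈ 5.79675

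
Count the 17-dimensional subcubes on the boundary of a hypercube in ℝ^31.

Choose 17 of 31 axes to span the face (C(31,17) = 265182525 ways), then fix each of the remaining 14 coordinates at one of its two extreme values (2^14 = 16384 ways): 265182525·16384 = 4344750489600.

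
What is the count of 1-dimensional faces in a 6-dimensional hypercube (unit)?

An n-cube has C(n,k)·2^(n-k) k-faces. Here C(6,1)·2^5 = 6·32 = 192.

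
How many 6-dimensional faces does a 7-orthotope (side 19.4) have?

Choose 6 of 7 axes to span the face (C(7,6) = 7 ways), then fix each of the remaining 1 coordinate at one of its two extreme values (2^1 = 2 ways): 7·2 = 14.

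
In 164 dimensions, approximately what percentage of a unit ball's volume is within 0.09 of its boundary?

1 - (1-0.09)^164 ≈ 0.9999998082 ≈ 99.999981%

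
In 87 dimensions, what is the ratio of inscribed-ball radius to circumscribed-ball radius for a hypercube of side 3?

Ratio = (s/2)/(s√87/2) = 87^(-1/2) ≈ 0.107211.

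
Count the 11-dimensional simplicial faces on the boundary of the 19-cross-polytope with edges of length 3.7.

An n-cross-polytope has 2^(k+1)·C(n,k+1) k-faces. Here 2^12·C(19,12) = 4096·50388 = 206389248.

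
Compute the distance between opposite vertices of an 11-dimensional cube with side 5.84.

The space diagonal of an n-cube of side s is s√n. Here 5.84·√11 ≈ 19.3691.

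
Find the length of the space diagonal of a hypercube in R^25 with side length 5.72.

The space diagonal of an n-cube of side s is s√n. Here 5.72·√25 = 28.6.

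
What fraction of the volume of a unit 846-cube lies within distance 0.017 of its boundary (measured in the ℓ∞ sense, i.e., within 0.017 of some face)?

1 - (1 - 2·0.017)^846 = 1 - 0.966^846 ≈ 1 - 1.953e-13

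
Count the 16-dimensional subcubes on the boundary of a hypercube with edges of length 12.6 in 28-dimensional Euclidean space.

An n-cube has C(n,k)·2^(n-k) k-faces. Here C(28,16)·2^12 = 30421755·4096 = 124607508480.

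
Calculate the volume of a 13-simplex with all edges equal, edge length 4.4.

For a regular n-simplex with edge a, V = (a^n / n!)·√((n+1)/2^n). With a=4.4, n=13: V ≈ 0.00153806.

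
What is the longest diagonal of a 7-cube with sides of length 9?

d = √(9² + 9² + ... + 9²) [7 terms] = √(7·9²) = 9√7 ≈ 23.8118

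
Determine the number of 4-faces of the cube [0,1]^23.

Choose 4 of 23 axes to span the face (C(23,4) = 8855 ways), then fix each of the remaining 19 coordinates at one of its two extreme values (2^19 = 524288 ways): 8855·524288 = 4642570240.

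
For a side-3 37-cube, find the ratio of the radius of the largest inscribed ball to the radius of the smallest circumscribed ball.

Ratio = (s/2)/(s√37/2) = 37^(-1/2) ≈ 0.164399.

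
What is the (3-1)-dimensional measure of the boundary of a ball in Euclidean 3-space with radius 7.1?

|∂B_3(7.1)| = 4πr² = 4π·(7.1)² ≈ 633.471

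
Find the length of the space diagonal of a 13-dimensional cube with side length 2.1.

The space diagonal of an n-cube of side s is s√n. Here 2.1·√13 ≈ 7.57166.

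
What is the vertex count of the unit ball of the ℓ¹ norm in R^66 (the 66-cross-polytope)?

An n-cross-polytope has 2n vertices; here n = 66, giving 132.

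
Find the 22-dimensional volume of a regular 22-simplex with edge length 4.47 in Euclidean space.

For a regular n-simplex with edge a, V = (a^n / n!)·√((n+1)/2^n). With a=4.47, n=22: V ≈ 4.22214e-10.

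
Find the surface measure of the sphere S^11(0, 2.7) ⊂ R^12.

|∂B_12(2.7)| ≈ 890737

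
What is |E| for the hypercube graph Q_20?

The 20-cube has n·2^(n-1) = 20·2^19 = 20·524288 = 10485760 edges.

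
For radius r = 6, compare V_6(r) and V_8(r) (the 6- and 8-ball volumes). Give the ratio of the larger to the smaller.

V_6(6) ≈ 241105, V_8(6) ≈ 6.81708e+06. The 8-ball is larger by a factor of 28.27.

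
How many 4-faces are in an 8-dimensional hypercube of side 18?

Number of 4-faces = C(8,4) · 2^(8-4) = 70 · 16 = 1120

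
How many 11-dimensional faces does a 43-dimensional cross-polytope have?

Each 11-face is the convex hull of 12 vertices, one chosen as ±e_i from each of 12 distinct axes: 2^12·C(43,12) = 62827226169344.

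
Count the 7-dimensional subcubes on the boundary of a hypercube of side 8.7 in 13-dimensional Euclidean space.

Choose 7 of 13 axes to span the face (C(13,7) = 1716 ways), then fix each of the remaining 6 coordinates at one of its two extreme values (2^6 = 64 ways): 1716·64 = 109824.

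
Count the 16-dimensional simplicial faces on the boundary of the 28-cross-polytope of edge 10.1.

Each 16-face is the convex hull of 17 vertices, one chosen as ±e_i from each of 17 distinct axes: 2^17·C(28,17) = 2814663720960.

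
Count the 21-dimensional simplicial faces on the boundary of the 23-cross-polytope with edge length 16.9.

f_21(23-orthoplex) = 2^22 · (23 choose 22) = 96468992.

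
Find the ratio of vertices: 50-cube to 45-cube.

The 50-cube has 2^50 = 1125899906842624 vertices. The 45-cube has 2^45 = 35184372088832 vertices. Ratio: 1125899906842624/35184372088832 = 32.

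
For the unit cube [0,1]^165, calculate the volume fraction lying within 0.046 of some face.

Shell fraction = 1 - (1-0.092)^165 ≈ 0.9999998786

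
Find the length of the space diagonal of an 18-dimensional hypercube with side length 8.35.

||(8.35,8.35,...,8.35)|| = √(18)·8.35 ≈ 35.426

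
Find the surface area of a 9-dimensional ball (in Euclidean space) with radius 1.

S = n·V_n(r)/r = 9·V_9(1)/1 (volume-to-surface relation), giving 32·π^4/105 ≈ 29.6866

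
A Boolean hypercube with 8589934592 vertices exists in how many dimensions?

2^n = 8589934592 ⇒ n = log_2(8589934592) = 33.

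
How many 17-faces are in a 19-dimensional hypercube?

f_17(19-cube) = (19 choose 17) · 2^2 = 684.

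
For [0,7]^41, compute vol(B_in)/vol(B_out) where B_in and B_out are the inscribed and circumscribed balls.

Volume scales as r^n, and r_in/r_out = 1/√41, giving (1/√41)^41 ≈ 8.66824e-34.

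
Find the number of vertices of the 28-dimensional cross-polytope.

An n-cross-polytope has 2n vertices; here n = 28, giving 56.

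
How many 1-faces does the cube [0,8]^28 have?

Number of 1-faces = C(28,1)·2^(28-1) = 28·134217728 = 3758096384.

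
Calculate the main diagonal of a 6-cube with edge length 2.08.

d = √(2.08² + 2.08² + ... + 2.08²) [6 terms] = √(6·2.08²) = 2.08√6 ≈ 5.09494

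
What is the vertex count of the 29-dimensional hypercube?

The 29-cube has 2^29 = 536870912 vertices.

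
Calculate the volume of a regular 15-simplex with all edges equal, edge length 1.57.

V_15 = √(16) · 1.57^15 / (15! · 2^(15/2)) ≈ 1.46666e-11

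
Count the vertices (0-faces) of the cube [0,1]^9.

Number of vertices = 2^9 = 512.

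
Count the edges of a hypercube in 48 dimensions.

Number of 1-faces = C(48,1)·2^(48-1) = 48·140737488355328 = 6755399441055744.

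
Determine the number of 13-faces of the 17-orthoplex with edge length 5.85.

Number of 13-faces = 2^(13+1) · C(17,13+1) = 16384 · 680 = 11141120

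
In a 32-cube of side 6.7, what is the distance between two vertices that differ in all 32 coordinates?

d = √(6.7² + 6.7² + ... + 6.7²) [32 terms] = √(32·6.7²) = 6.7√32 ≈ 37.9009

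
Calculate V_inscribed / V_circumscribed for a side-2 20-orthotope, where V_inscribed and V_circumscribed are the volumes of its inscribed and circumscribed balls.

V_in / V_out = (r_in/r_out)^20 = (1/√20)^20 = 20^(-20/2) ≈ 9.76562e-14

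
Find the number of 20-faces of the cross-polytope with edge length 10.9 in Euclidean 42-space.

Number of 20-faces = 2^(20+1) · C(42,20+1) = 2097152 · 538257874440 = 1128808577897594880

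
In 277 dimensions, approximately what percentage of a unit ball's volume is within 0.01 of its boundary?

1 - (1-0.01)^277 ≈ 0.938206 ≈ 93.82%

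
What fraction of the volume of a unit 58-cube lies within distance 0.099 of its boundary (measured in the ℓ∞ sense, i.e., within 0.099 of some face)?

1 - (1 - 2·0.099)^58 = 1 - 0.802^58 ≈ 0.9999972323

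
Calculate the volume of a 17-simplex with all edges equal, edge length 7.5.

Volume = 7.5^17 · √(18/2^17) / 17! ≈ 0.0247659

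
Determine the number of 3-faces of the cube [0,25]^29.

Choose 3 of 29 axes to span the face (C(29,3) = 3654 ways), then fix each of the remaining 26 coordinates at one of its two extreme values (2^26 = 67108864 ways): 3654·67108864 = 245215789056.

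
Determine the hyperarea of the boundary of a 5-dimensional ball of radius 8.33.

|∂B_5(8.33)| ≈ 126721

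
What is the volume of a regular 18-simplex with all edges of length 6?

V_18 = √(19) · 6^18 / (18! · 2^(18/2)) ≈ 0.000135048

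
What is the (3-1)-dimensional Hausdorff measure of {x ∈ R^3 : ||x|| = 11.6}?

S_3(11.6) = 2·π^(3/2)·(11.6)^2 / Γ(3/2) = 4πr² = 4π·(11.6)² ≈ 1690.93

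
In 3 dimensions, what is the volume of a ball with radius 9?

V_3(9) = π^(3/2) · (9)^3 / Γ(3/2 + 1) = 972·π ≈ 3053.63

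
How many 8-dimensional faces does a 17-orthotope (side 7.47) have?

An n-cube has C(n,k)·2^(n-k) k-faces. Here C(17,8)·2^9 = 24310·512 = 12446720.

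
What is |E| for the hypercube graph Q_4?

An n-cube has n·2^(n-1) edges. With n = 4: 4·8 = 32.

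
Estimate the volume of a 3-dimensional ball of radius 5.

V = 500·π/3 ≈ 523.599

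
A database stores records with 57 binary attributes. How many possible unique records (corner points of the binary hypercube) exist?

An n-cube has 2^n vertices; for n = 57 that is 2^57 = 144115188075855872.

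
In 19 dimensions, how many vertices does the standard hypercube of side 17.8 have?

Each vertex is a binary string of length 19, so there are 2^19 = 524288.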